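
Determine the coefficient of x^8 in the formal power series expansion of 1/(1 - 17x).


The geometric series identity gives 1/(1 - c x) = sum_{k>=0} c^k x^k, so the coefficient of x^k is c^k.
Here c = 17 and k = 8.
Computing: 17^8 = 6975757441

6975757441


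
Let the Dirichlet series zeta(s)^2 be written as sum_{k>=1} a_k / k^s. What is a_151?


The Dirichlet convolution of the constant function 1 with itself gives (1 * 1)(k) = sum_{d | k} 1 = d(k), the number of positive divisors of k.
Since zeta(s) = sum_{k>=1} 1/k^s, we have zeta(s)^2 = sum_{k>=1} d(k)/k^s, so a_k = d(k).
For k = 151: the divisors are 1, 151.
Count = 2.

2


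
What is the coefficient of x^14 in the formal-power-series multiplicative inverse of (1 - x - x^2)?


Let the inverse be f(x) = sum_{k>=0} a_k x^k. From f(x) * (1 - x - x^2) = 1 and matching coefficients:
 x^0: a_0 = 1.
 x^1: a_1 - a_0 = 0, so a_1 = 1.
 x^k (k >= 2): a_k - a_{k-1} - a_{k-2} = 0, i.e. a_k = a_{k-1} + a_{k-2}.
This is the Fibonacci-type recurrence shifted so that a_0 = a_1 = 1.
Iterating: a_0=1, a_1=1, a_2=2, a_3=3, a_4=5, a_5=8, a_6=13, a_7=21, a_8=34, a_9=55, ...
a_14 = 610.

610


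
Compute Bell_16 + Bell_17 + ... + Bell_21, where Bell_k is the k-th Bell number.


Recall Bell_k counts set partitions of a k-set (with Bell_0 = 1 by convention).
Bell_16 through Bell_21: 10480142147, 82864869804, 682076806159, 5832742205057, 51724158235372, 474869816156751
Sum = 10480142147 + 82864869804 + 682076806159 + 5832742205057 + 51724158235372 + 474869816156751 = 533202138415290.

533202138415290


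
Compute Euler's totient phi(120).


phi(n) counts integers in [1, n] coprime to n. Using the multiplicative formula phi(n) = n * prod_{p | n} (1 - 1/p):
120 = 2^3 * 3 * 5, so
phi(120) = 120 * (1 - 1/2) * (1 - 1/3) * (1 - 1/5) = 32.

32


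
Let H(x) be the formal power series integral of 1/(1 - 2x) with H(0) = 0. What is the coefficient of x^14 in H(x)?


1/(1 - 2x) = sum_{k>=0} 2^k x^k. Integrating termwise with H(0) = 0:
H(x) = sum_{k>=0} 2^k x^(k+1) / (k+1) = sum_{m>=1} 2^(m-1) x^m / m.
For m = 14: 2^13/14 = 8192/14 = 4096/7.

4096/7


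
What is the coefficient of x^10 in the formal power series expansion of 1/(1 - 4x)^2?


The general identity 1/(1 - c x)^r = sum_{k>=0} c^k C(k + r - 1, r - 1) x^k follows by substituting y = c x into 1/(1 - y)^r = sum_{k>=0} C(k + r - 1, r - 1) y^k.
For c = 4, r = 2, k = 10:
4^10 * C(11, 1) = 1048576 * 11 = 11534336.

11534336


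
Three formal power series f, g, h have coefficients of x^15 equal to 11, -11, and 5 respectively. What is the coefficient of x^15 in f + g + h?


Series addition is componentwise:
11 + -11 + 5
= 5

5


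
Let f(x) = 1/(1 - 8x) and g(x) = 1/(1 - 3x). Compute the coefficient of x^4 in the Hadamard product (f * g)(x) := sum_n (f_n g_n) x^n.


f has coefficients f_k = 8^k and g has coefficients g_k = 3^k, so the Hadamard product has coefficient (f*g)_k = 8^k * 3^k = 24^k.
For k = 4: 24^4 = 331776.

331776


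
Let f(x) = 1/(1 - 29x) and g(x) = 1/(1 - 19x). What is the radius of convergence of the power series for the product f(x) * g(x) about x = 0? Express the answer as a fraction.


The radius of 1/(1 - 29x) is 1/29 (nearest singularity at x = 1/29), and the radius of 1/(1 - 19x) is 1/19.
The product f(x)*g(x) = 1/((1 - 29x)(1 - 19x)) has singularities at both 1/29 and 1/19, so its radius of convergence is the distance to the nearest one:
min(1/29, 1/19) = 1/29.

1/29


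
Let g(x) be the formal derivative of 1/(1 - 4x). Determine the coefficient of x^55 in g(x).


Differentiate termwise: d/dx sum_{k>=0} 4^k x^k = sum_{k>=1} k 4^k x^(k-1) = sum_{j>=0} (j+1) 4^(j+1) x^j.
Equivalently, d/dx [1/(1 - 4x)] = 4/(1 - 4x)^2.
For j = 55: 56 * 4^56 = 56 * 5192296858534827628530496329220096 = 290768624077950347197707794436325376.

290768624077950347197707794436325376


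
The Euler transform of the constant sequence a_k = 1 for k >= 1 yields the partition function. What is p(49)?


The Euler transform converts the sequence a_k = 1 into the number of integer partitions.
Using the recurrence or dynamic programming:
p(49) = 173525

173525


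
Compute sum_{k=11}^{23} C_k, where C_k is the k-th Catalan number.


C_11 through C_23: 58786, 208012, 742900, 2674440, 9694845, 35357670, 129644790, 477638700, 1767263190, 6564120420, 24466267020, 91482563640, 343059613650
Sum = 58786 + 208012 + 742900 + 2674440 + 9694845 + 35357670 + 129644790 + 477638700 + 1767263190 + 6564120420 + 24466267020 + 91482563640 + 343059613650
= 467995848063

467995848063


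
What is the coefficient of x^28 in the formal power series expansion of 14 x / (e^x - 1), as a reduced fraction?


The exponential generating function for Bernoulli numbers is
x / (e^x - 1) = sum_{k>=0} B_k x^k / k!.
So the coefficient of x^28 in 14 x / (e^x - 1) is 14 B_28 / 28!.
Computing: B_28 = -23749461029/870, 28! = 304888344611713860501504000000, giving
14 * -23749461029/870 / 304888344611713860501504000000 = -3392780147/2706661834818276108533760000000.

-3392780147/2706661834818276108533760000000


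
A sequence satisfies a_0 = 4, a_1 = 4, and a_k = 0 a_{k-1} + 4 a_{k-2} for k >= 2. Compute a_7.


The characteristic equation is t^2 - 0 t - 4 = 0, with roots r_1 = 2 and r_2 = -2 (so c_1 = r_1 + r_2, c_2 = -r_1 r_2 as required).
One can use the closed form a_n = A r_1^n + B r_2^n, but direct iteration is more reliable:
a_0 = 4, a_1 = 4, a_2 = 16, a_3 = 16, a_4 = 64, a_5 = 64, a_6 = 256, a_7 = 256.
So a_7 = 256.

256


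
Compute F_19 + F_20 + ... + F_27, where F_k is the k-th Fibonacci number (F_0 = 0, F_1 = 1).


Use the identity sum_{k=0}^{N} F_k = F_{N+2} - 1 (which follows from F_{k+2} - F_{k+1} = F_k). Then
sum_{k=19}^{27} F_k = (F_{29} - 1) - (F_{20} - 1) = F_{29} - F_{20}.
Computing: F_{29} = 514229, F_{20} = 6765, so
Sum = 514229 - 6765 = 507464.

507464


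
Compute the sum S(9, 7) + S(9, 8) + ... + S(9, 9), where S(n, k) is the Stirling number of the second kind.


By definition, S(n, k) counts partitions of an n-set into exactly k nonempty blocks.
Computing row n = 9 for k = 7..9:
S(9, k): 462, 36, 1
Sum = 499.

499


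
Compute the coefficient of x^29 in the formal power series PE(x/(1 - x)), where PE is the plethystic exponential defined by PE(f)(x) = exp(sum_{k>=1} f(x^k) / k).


For f(x) = x/(1 - x) we have
sum_{k>=1} f(x^k) / k = sum_{k>=1} (1/k) * x^k / (1 - x^k) = sum_{k, m >= 1} x^(k m) / k,
which after exponentiating simplifies to
PE(x/(1 - x)) = prod_{k>=1} 1 / (1 - x^k).
This is the generating function for the partition function p(n), so the coefficient of x^29 is p(29).
Computing p(29) by dynamic programming over parts 1, 2, ..., 29: p(29) = 4565.

4565


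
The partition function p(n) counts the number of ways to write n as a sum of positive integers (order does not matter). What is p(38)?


Using the generating function prod_{k>=1} 1/(1-x^k), we compute p(38).
By dynamic programming over parts 1 through 38:
p(38) = 26015

26015


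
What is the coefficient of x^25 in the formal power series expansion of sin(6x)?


The Maclaurin series is sin(t) = sum_{k>=0} (-1)^k t^(2k+1) / (2k+1)!, so substituting t = 6x, only odd powers of x are nonzero, with coefficient of x^(2k+1) equal to (-1)^k 6^(2k+1) / (2k+1)!.
Write 25 = 2*12 + 1, giving the coefficient (-1)^12 * 6^25 / 25! = 28430288029929701376/15511210043330985984000000 = 114791256/62628675484375.

114791256/62628675484375


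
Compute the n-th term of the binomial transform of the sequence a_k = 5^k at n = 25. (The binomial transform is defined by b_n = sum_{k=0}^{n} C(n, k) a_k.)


With a_k = 5^k, b_n = sum_{k=0}^{n} C(n, k) 5^k = (1 + 5)^n by the binomial theorem.
For n = 25: (1 + 5)^25 = 6^25 = 28430288029929701376.

28430288029929701376


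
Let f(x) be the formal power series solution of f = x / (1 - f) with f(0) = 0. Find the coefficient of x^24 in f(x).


Apply Lagrange inversion: f = x * phi(f) with phi(t) = 1/(1 - t), so
[x^n] f = (1/n) [t^(n-1)] phi(t)^n = (1/n) [t^(n-1)] (1 - t)^(-n) = (1/n) C(2n - 2, n - 1) = C_{n-1}.
For n = 24: C_23 = C(46, 23) / 24 = 8233430727600/24 = 343059613650 = 343059613650.

343059613650


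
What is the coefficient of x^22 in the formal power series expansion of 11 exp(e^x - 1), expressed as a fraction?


exp(e^x - 1) is the exponential generating function for the Bell numbers Bell_k: exp(e^x - 1) = sum_{k>=0} Bell_k x^k / k!.
So the coefficient of x^22 in 11 exp(e^x - 1) is 11 Bell_22 / 22!.
Computing: Bell_22 = 4506715738447323 and 22! = 1124000727777607680000, giving
11 * 4506715738447323/1124000727777607680000 = 88366975263673/2003566359674880000.

88366975263673/2003566359674880000


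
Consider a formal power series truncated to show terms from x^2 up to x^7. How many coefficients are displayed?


From x^2 to x^7 inclusive, the count is 7 - 2 + 1 = 6.

6


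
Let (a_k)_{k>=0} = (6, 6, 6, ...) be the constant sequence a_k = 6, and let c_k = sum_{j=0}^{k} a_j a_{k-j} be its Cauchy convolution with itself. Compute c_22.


Since a_j = 6 for all j >= 0, the convolution sum becomes
c_k = sum_{j=0}^{k} 6 * 6 = 36 * (k + 1).
Equivalently, the generating function of (a_k) is 6/(1 - x) and its square is 36/(1 - x)^2 = sum_{k>=0} 36(k + 1) x^k.
For k = 22: 36 * 23 = 828.

828


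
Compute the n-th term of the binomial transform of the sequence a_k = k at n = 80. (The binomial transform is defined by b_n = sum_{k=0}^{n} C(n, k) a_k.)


With a_k = k, b_n = sum_{k=0}^{n} C(n, k) k. Using k * C(n, k) = n * C(n-1, k-1) gives b_n = n * sum_{k>=1} C(n-1, k-1) = n * 2^(n-1).
For n = 80: 80 * 2^79 = 80 * 604462909807314587353088 = 48357032784585166988247040.

48357032784585166988247040


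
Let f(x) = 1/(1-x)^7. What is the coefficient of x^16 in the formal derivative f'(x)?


Differentiate: d/dx [ 1/(1-x)^r ] = r / (1-x)^(r+1).
Here r = 7, so f'(x) = 7 / (1-x)^8.
The expansion of 1/(1-x)^(r+1) has coefficient of x^n equal to C(n+r, r).
So the coefficient of x^16 in f'(x) is
7 * C(23, 7) = 7 * 245157 = 1716099

1716099


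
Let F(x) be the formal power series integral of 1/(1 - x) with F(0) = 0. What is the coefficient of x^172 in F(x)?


1/(1 - x) = sum_{k>=0} x^k. Integrating termwise and using F(0) = 0 gives
F(x) = sum_{k>=0} x^(k+1) / (k+1) = sum_{m>=1} x^m / m = -ln(1 - x).
So the coefficient of x^172 is 1/172 = 1/172.

1/172


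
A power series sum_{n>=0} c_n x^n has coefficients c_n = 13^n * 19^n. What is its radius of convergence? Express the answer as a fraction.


By the root test (Cauchy-Hadamard), the radius is R = 1 / limsup_n |c_n|^(1/n).
Here |c_n|^(1/n) = (13^n * 19^n)^(1/n) = 13 * 19 = 247 for all n.
So R = 1/247 = 1/247.

1/247


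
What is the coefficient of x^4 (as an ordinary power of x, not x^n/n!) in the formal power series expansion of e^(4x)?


The exponential series is e^y = sum_{k>=0} y^k / k!. Substituting y = 4x gives
e^(4x) = sum_{k>=0} 4^k x^k / k!.
So the coefficient of x^n is a^n/n! with a = 4, n = 4:
4^4 / 4! = 256/24 = 32/3

32/3


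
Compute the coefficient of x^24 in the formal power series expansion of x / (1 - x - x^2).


Let f(x) = sum_{k>=0} a_k x^k. Multiplying f(x) * (1 - x - x^2) = x and matching coefficients gives a_0 = 0, a_1 = 1, and a_k = a_{k-1} + a_{k-2} for k >= 2. These are the Fibonacci numbers F_k.
Iterating from F_0 = 0, F_1 = 1:
F_0=0, F_1=1, F_2=1, F_3=2, F_4=3, F_5=5, F_6=8, F_7=13, F_8=21, F_9=34, ...
F_24 = 46368.

46368


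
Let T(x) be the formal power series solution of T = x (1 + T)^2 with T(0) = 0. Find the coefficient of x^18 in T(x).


Apply the Lagrange inversion formula: if T = x * phi(T) with phi(t) = (1 + t)^2, then [x^n] T = (1/n) [t^(n-1)] phi(t)^n = (1/n) [t^(n-1)] (1 + t)^(2n) = (1/n) C(2n, n-1).
Using the identity C(2n, n-1) = C(2n, n) * n / (n+1), the unscaled factor equals C(2n, n) / (n+1) = C_n, the n-th Catalan number.
For n = 18: C_18 = C(36, 18) / 19 = 9075135300/19 = 477638700 = 477638700.

477638700


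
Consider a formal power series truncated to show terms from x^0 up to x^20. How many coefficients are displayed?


From x^0 to x^20 inclusive, the count is 20 - 0 + 1 = 21.

21


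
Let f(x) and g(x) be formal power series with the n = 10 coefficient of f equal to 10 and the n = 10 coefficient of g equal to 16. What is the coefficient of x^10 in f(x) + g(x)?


Addition of formal power series is termwise.
The coefficient of x^10 in f + g = 10 + 16
= 26

26


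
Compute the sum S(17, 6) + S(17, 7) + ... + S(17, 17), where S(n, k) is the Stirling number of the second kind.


By definition, S(n, k) counts partitions of an n-set into exactly k nonempty blocks.
Computing row n = 17 for k = 6..17:
S(17, k): 17505749898, 25708104786, 20415995028, 9528822303, 2758334150, 512060978, 62022324, 4910178, 249900, 7820, 136, 1
Sum = 76496257502.

76496257502


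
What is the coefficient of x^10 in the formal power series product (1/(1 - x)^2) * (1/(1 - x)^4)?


Combine the factors: (1/(1 - x)^2) * (1/(1 - x)^4) = 1/(1 - x)^6.
Then use 1/(1 - x)^r = sum_{k>=0} C(k + r - 1, r - 1) x^k with r = 6 and k = 10:
C(15, 5) = 3003.

3003


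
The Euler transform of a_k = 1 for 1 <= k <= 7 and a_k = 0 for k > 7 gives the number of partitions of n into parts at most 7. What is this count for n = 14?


Partitions of 14 into parts at most 7:
Using generating function (1-x)^(-1)(1-x^2)^(-1)...(1-x^7)^(-1),
the coefficient of x^14 = 105

105


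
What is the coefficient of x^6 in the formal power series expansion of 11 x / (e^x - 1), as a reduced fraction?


The exponential generating function for Bernoulli numbers is
x / (e^x - 1) = sum_{k>=0} B_k x^k / k!.
So the coefficient of x^6 in 11 x / (e^x - 1) is 11 B_6 / 6!.
Computing: B_6 = 1/42, 6! = 720, giving
11 * 1/42 / 720 = 11/30240.

11/30240


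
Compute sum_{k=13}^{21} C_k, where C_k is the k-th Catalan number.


C_13 through C_21: 742900, 2674440, 9694845, 35357670, 129644790, 477638700, 1767263190, 6564120420, 24466267020
Sum = 742900 + 2674440 + 9694845 + 35357670 + 129644790 + 477638700 + 1767263190 + 6564120420 + 24466267020
= 33453403975

33453403975


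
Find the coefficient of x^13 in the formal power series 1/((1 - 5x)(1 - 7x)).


By partial fractions or Cauchy convolution:
The coefficient equals sum_{k=0}^{13} 5^k * 7^(13-k).
= 336059778612

336059778612


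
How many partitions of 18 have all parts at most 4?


Using the generating function (1-x)^(-1)(1-x^2)^(-1)...(1-x^4)^(-1),
the coefficient of x^18 counts these restricted partitions.
Result = 84

84


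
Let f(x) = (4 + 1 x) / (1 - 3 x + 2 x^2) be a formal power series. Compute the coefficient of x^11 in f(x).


Write f(x) = sum_{k>=0} a_k x^k. Multiplying both sides by 1 - 3 x + 2 x^2 gives
(1 - 3 x + 2 x^2) sum_{k>=0} a_k x^k = 4 + 1 x.
Matching coefficients:
 x^0: a_0 = 4
 x^1: a_1 - 3 a_0 = 1  =>  a_1 = 3*4 + 1 = 13
 x^k (k >= 2): a_k = 3 a_{k-1} - 2 a_{k-2}.
Iterating: a_2 = 31, a_3 = 67, a_4 = 139, a_5 = 283, a_6 = 571, a_7 = 1147, a_8 = 2299, a_9 = 4603, a_10 = 9211, a_11 = 18427.
So the coefficient of x^11 is 18427.

18427


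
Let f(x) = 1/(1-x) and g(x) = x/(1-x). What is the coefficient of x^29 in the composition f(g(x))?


First simplify the composition: f(g(x)) = 1/(1 - x/(1-x)) = (1-x)/((1-x) - x) = (1-x)/(1-2x).
Now extract the coefficient. Write (1-x)/(1-2x) = 1/(1-2x) - x/(1-2x).
The coefficient of x^n in 1/(1-2x) is 2^n, and in x/(1-2x) is 2^(n-1) (for n >= 1).
So the coefficient of x^29 is 2^29 - 2^28 = 536870912 - 268435456 = 268435456.

268435456


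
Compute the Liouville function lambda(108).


The Liouville function is lambda(k) = (-1)^Omega(k), where Omega(k) counts the prime factors of k with multiplicity.
Factoring: 108 = 2 * 2 * 3 * 3 * 3, so Omega(108) = 5.
lambda(108) = (-1)^5 = -1.

-1


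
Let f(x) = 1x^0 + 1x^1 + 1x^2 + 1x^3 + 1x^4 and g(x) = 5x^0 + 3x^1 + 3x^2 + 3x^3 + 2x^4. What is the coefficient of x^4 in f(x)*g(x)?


Cauchy product at x^4:
1*2 + 1*3 + 1*3 + 1*3 + 1*5
= 16

16


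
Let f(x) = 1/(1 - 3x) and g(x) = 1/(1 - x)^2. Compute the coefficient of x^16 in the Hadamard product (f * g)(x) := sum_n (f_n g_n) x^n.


f has coefficients f_k = 3^k. For g = 1/(1 - x)^2 the coefficient is g_k = C(k + 1, 1) = k + 1. The Hadamard coefficient is (f * g)_k = 3^k * (k + 1).
For k = 16: 3^16 * 17 = 43046721 * 17 = 731794257.

731794257


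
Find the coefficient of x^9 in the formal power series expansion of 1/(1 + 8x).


Write 1/(1 + c x) = 1/(1 - (-c) x) and apply the geometric-series identity
1/(1 - y) = sum_{k>=0} y^k to get 1/(1 + c x) = sum_{k>=0} (-c)^k x^k.
So the coefficient of x^k is (-c)^k = (-1)^k * c^k.
Here c = 8 and k = 9:
(-8)^9 = -1 * 134217728 = -134217728

-134217728


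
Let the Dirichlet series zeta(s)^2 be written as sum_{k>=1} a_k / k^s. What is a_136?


The Dirichlet convolution of the constant function 1 with itself gives (1 * 1)(k) = sum_{d | k} 1 = d(k), the number of positive divisors of k.
Since zeta(s) = sum_{k>=1} 1/k^s, we have zeta(s)^2 = sum_{k>=1} d(k)/k^s, so a_k = d(k).
For k = 136: the divisors are 1, 2, 4, 8, 17, 34, 68, 136.
Count = 8.

8


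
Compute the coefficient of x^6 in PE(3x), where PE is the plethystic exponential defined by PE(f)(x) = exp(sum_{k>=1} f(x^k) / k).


With f(x) = 3x, the exponent is sum_{k>=1} 3 x^k / k = 3 * (-ln(1 - x)). Exponentiating:
PE(3x) = exp(-3 ln(1 - x)) = 1/(1 - x)^3.
By the negative binomial expansion, [x^n] 1/(1 - x)^3 = C(n + 2, 2).
For n = 6: C(8, 2) = 28.

28


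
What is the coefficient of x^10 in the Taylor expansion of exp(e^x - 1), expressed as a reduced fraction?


exp(e^x - 1) = sum_{k>=0} Bell_k x^k / k!, where Bell_k is the k-th Bell number.
So the coefficient of x^10 is Bell_10 / 10!.
Computing: Bell_10 = 115975 and 10! = 3628800, giving
115975/3628800 = 4639/145152.

4639/145152


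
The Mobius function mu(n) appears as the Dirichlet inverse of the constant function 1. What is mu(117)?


117 has a squared prime factor, so mu(117) = 0.
Factorization reveals a repeated prime.

0


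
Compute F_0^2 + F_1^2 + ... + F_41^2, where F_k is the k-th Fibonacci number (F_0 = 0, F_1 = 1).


There is a standard identity sum_{k=0}^{N} F_k^2 = F_N * F_{N+1} (proved inductively from the telescoping relation F_k^2 = F_k F_{k+1} - F_{k-1} F_k). Then
sum_{k=0}^{41} F_k^2 = F_41 F_42 - F_0 F_0.
Computing: F_41 = 165580141, F_42 = 267914296.
Sum = 165580141 * 267914296 = 44361286907595736.

44361286907595736


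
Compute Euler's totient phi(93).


phi(n) counts integers in [1, n] coprime to n. Using the multiplicative formula phi(n) = n * prod_{p | n} (1 - 1/p):
93 = 3 * 31, so
phi(93) = 93 * (1 - 1/3) * (1 - 1/31) = 60.

60


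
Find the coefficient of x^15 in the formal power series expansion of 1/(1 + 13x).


Write 1/(1 + c x) = 1/(1 - (-c) x) and apply the geometric-series identity
1/(1 - y) = sum_{k>=0} y^k to get 1/(1 + c x) = sum_{k>=0} (-c)^k x^k.
So the coefficient of x^k is (-c)^k = (-1)^k * c^k.
Here c = 13 and k = 15:
(-13)^15 = -1 * 51185893014090757 = -51185893014090757

-51185893014090757


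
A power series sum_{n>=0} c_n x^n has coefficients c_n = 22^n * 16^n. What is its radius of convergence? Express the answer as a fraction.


By the root test (Cauchy-Hadamard), the radius is R = 1 / limsup_n |c_n|^(1/n).
Here |c_n|^(1/n) = (22^n * 16^n)^(1/n) = 22 * 16 = 352 for all n.
So R = 1/352 = 1/352.

1/352


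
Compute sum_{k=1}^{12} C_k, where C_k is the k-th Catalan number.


C_1 through C_12: 1, 2, 5, 14, 42, 132, 429, 1430, 4862, 16796, 58786, 208012
Sum = 1 + 2 + 5 + 14 + 42 + 132 + 429 + 1430 + 4862 + 16796 + 58786 + 208012
= 290511

290511


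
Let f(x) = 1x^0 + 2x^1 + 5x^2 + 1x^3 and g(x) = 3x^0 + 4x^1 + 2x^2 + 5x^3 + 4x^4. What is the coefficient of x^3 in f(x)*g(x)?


Cauchy product at x^3:
1*5 + 2*2 + 5*4 + 1*3
= 32

32


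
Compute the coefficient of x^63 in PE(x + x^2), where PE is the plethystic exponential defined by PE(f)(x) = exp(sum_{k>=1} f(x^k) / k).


With f(x) = x + x^2, the exponent is sum_{k>=1} (x^k + x^(2k)) / k = -ln(1 - x) - ln(1 - x^2). Exponentiating:
PE(x + x^2) = 1 / ((1 - x)(1 - x^2)).
This is the generating function for partitions of n into parts of size 1 or 2. The number of 2's can be any j in 0..31, and the rest are 1's, so
[x^63] = floor(63/2) + 1 = 32.

32


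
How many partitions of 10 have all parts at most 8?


Using the generating function (1-x)^(-1)(1-x^2)^(-1)...(1-x^8)^(-1),
the coefficient of x^10 counts these restricted partitions.
Result = 40

40


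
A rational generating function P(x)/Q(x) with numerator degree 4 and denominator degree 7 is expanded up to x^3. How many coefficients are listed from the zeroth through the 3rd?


Expanding up to x^3 gives the coefficients for x^0, x^1, ..., x^3.
That is 3 + 1 = 4 coefficients in total.

4


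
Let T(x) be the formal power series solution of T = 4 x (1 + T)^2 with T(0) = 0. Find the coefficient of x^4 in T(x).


Apply the Lagrange inversion formula: if T = 4 x * phi(T) with phi(t) = (1 + t)^2, then [x^n] T = 4^n * (1/n) [t^(n-1)] phi(t)^n = 4^n * (1/n) [t^(n-1)] (1 + t)^(2n) = 4^n * (1/n) C(2n, n-1).
Using the identity C(2n, n-1) = C(2n, n) * n / (n+1), the unscaled factor equals C(2n, n) / (n+1) = C_n, the n-th Catalan number.
For n = 4: C_4 = C(8, 4) / 5 = 70/5 = 14.
With the 4^4 = 256 factor, the coefficient is 256 * 14 = 3584.

3584


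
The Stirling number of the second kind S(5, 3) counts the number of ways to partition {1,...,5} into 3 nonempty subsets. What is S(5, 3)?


Using the explicit formula S(n,k) = (1/k!) sum_{j=0}^{k} (-1)^(k-j) C(k,j) j^n:
S(5, 3) = 25
Equivalently, S(n,k) is n! times the coefficient of x^n in the EGF (e^x - 1)^k / k!.

25


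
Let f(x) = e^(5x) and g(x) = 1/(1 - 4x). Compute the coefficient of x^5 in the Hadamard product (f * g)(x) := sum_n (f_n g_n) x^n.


Expanding: f_k = 5^k/k! (from e^(5x)) and g_k = 4^k (from 1/(1 - 4x)). So the Hadamard coefficient (f * g)_k = 5^k 4^k / k! = (20)^k / k!.
For k = 5: 20^5/5! = 3200000/120 = 80000/3.

80000/3


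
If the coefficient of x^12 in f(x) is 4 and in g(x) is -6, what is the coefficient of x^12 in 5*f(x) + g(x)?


Scalar multiplication scales coefficients: 5 * 4 = 20.
Then add the g coefficient: 20 + -6
= 14

14


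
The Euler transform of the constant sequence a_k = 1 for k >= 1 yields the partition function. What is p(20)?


The Euler transform converts the sequence a_k = 1 into the number of integer partitions.
Using the recurrence or dynamic programming:
p(20) = 627

627


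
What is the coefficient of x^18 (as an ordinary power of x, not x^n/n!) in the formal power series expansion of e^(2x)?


The exponential series is e^y = sum_{k>=0} y^k / k!. Substituting y = 2x gives
e^(2x) = sum_{k>=0} 2^k x^k / k!.
So the coefficient of x^n is a^n/n! with a = 2, n = 18:
2^18 / 18! = 262144/6402373705728000 = 4/97692469875

4/97692469875


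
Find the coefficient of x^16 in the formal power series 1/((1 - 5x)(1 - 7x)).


By partial fractions or Cauchy convolution:
The coefficient equals sum_{k=0}^{16} 5^k * 7^(16-k).
= 115933787267041

115933787267041


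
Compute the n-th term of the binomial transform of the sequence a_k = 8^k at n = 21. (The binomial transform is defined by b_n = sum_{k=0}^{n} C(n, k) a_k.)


With a_k = 8^k, b_n = sum_{k=0}^{n} C(n, k) 8^k = (1 + 8)^n by the binomial theorem.
For n = 21: (1 + 8)^21 = 9^21 = 109418989131512359209.

109418989131512359209


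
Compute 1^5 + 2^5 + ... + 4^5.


This power sum has a closed form given by Faulhaber's formula
sum_{k=1}^{m} k^p = (1 / (p + 1)) * sum_{j=0}^{p} C(p + 1, j) B_j m^(p + 1 - j),
but for small m direct computation is fastest:
1 + 32 + 243 + 1024 = 1300.

1300


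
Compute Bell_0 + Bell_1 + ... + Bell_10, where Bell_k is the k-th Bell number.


Recall Bell_k counts set partitions of a k-set (with Bell_0 = 1 by convention).
Bell_0 through Bell_10: 1, 1, 2, 5, 15, 52, 203, 877, 4140, 21147, 115975
Sum = 1 + 1 + 2 + 5 + 15 + 52 + 203 + 877 + 4140 + 21147 + 115975 = 142418.

142418


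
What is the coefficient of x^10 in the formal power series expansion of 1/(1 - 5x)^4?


The general identity 1/(1 - c x)^r = sum_{k>=0} c^k C(k + r - 1, r - 1) x^k follows by substituting y = c x into 1/(1 - y)^r = sum_{k>=0} C(k + r - 1, r - 1) y^k.
For c = 5, r = 4, k = 10:
5^10 * C(13, 3) = 9765625 * 286 = 2792968750.

2792968750


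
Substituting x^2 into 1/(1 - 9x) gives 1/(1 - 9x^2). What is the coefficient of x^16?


The coefficient of x^(2m) in 1/(1 - 9x^2) is 9^m.
With n = 16 = 2*8, the coefficient is 9^8 = 43046721.

43046721


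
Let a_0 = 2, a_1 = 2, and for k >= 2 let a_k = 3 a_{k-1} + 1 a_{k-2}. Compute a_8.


Iterating the recurrence forward:
a_0 = 2
a_1 = 2
a_2 = 3*2 + 1*2 = 8
a_3 = 3*8 + 1*2 = 26
a_4 = 3*26 + 1*8 = 86
a_5 = 3*86 + 1*26 = 284
a_6 = 3*284 + 1*86 = 938
a_7 = 3*938 + 1*284 = 3098
a_8 = 3*3098 + 1*938 = 10232
So a_8 = 10232.

10232


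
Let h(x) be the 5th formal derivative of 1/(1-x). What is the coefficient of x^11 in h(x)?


Differentiating 5 times: d^5/dx^5 [1/(1-x)] = 5!/(1-x)^6.
The expansion 1/(1-x)^6 = sum_{k>=0} C(k+5, 5) x^k, so the coefficient of x^n in 5!/(1-x)^6 is 5! * C(n+5, 5).
For n = 11: 120 * C(16, 5) = 120 * 4368 = 524160

524160


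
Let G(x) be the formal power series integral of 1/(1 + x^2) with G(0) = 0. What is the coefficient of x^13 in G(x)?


1/(1 + x^2) = sum_{j>=0} (-1)^j x^(2j). Integrating termwise with G(0) = 0:
G(x) = sum_{j>=0} (-1)^j x^(2j+1) / (2j+1) = arctan(x).
Only odd powers are nonzero. For x^13 write 13 = 2*6 + 1, giving
(-1)^6 / 13 = 1/13 = 1/13.

1/13


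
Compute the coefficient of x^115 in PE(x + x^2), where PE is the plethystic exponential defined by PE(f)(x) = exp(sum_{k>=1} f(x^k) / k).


With f(x) = x + x^2, the exponent is sum_{k>=1} (x^k + x^(2k)) / k = -ln(1 - x) - ln(1 - x^2). Exponentiating:
PE(x + x^2) = 1 / ((1 - x)(1 - x^2)).
This is the generating function for partitions of n into parts of size 1 or 2. The number of 2's can be any j in 0..57, and the rest are 1's, so
[x^115] = floor(115/2) + 1 = 58.

58


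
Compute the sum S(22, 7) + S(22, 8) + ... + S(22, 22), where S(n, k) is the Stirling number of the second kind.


By definition, S(n, k) counts partitions of an n-set into exactly k nonempty blocks.
Computing row n = 22 for k = 7..22:
S(22, k): 602762379967440, 1142399079991620, 1241963303533920, 835143799377954, 366282500870286, 108823356051137, 22496861868481, 3295165281331, 345615943200, 26046574004, 1404142047, 53374629, 1389850, 23485, 231, 1
Sum = 4323539568389616.

4323539568389616


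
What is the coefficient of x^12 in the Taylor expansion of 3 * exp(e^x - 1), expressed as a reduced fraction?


exp(e^x - 1) = sum_{k>=0} Bell_k x^k / k!, where Bell_k is the k-th Bell number.
So the coefficient of x^12 is 3 * Bell_12 / 12!.
Computing: Bell_12 = 4213597 and 12! = 479001600, giving
3 * 4213597/479001600 = 4213597/159667200.

4213597/159667200


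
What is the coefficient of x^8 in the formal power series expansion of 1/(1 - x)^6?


The expansion 1/(1 - x)^r = sum_{k>=0} C(k + r - 1, r - 1) x^k follows from the multiset / negative-binomial theorem (or from repeated differentiation of the geometric series).
For r = 6 and k = 8:
C(13, 5) = 6227020800 / (120 * 40320) = 1287.

1287


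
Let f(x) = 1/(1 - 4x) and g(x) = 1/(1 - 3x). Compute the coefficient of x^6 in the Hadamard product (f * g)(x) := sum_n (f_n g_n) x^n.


f has coefficients f_k = 4^k and g has coefficients g_k = 3^k, so the Hadamard product has coefficient (f*g)_k = 4^k * 3^k = 12^k.
For k = 6: 12^6 = 2985984.

2985984


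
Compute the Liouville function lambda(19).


The Liouville function is lambda(k) = (-1)^Omega(k), where Omega(k) counts the prime factors of k with multiplicity.
Factoring: 19 = 19, so Omega(19) = 1.
lambda(19) = (-1)^1 = -1.

-1


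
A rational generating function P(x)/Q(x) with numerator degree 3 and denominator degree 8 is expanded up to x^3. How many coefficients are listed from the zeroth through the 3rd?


Expanding up to x^3 gives the coefficients for x^0, x^1, ..., x^3.
That is 3 + 1 = 4 coefficients in total.

4


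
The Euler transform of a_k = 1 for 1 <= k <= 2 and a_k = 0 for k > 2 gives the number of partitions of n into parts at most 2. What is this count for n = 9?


Partitions of 9 into parts at most 2:
Using generating function (1-x)^(-1)(1-x^2)^(-1),
the coefficient of x^9 = 5

5


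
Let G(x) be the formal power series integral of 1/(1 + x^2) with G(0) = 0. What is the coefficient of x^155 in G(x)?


1/(1 + x^2) = sum_{j>=0} (-1)^j x^(2j). Integrating termwise with G(0) = 0:
G(x) = sum_{j>=0} (-1)^j x^(2j+1) / (2j+1) = arctan(x).
Only odd powers are nonzero. For x^155 write 155 = 2*77 + 1, giving
(-1)^77 / 155 = -1/155 = -1/155.

-1/155


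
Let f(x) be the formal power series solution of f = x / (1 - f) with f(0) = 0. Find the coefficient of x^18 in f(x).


Apply Lagrange inversion: f = x * phi(f) with phi(t) = 1/(1 - t), so
[x^n] f = (1/n) [t^(n-1)] phi(t)^n = (1/n) [t^(n-1)] (1 - t)^(-n) = (1/n) C(2n - 2, n - 1) = C_{n-1}.
For n = 18: C_17 = C(34, 17) / 18 = 2333606220/18 = 129644790 = 129644790.

129644790


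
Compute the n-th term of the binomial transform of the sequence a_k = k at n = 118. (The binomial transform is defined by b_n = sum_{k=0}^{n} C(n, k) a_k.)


With a_k = k, b_n = sum_{k=0}^{n} C(n, k) k. Using k * C(n, k) = n * C(n-1, k-1) gives b_n = n * sum_{k>=1} C(n-1, k-1) = n * 2^(n-1).
For n = 118: 118 * 2^117 = 118 * 166153499473114484112975882535043072 = 19606112937827509125331154139135082496.

19606112937827509125331154139135082496


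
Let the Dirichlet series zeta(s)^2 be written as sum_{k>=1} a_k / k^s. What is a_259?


The Dirichlet convolution of the constant function 1 with itself gives (1 * 1)(k) = sum_{d | k} 1 = d(k), the number of positive divisors of k.
Since zeta(s) = sum_{k>=1} 1/k^s, we have zeta(s)^2 = sum_{k>=1} d(k)/k^s, so a_k = d(k).
For k = 259: the divisors are 1, 7, 37, 259.
Count = 4.

4


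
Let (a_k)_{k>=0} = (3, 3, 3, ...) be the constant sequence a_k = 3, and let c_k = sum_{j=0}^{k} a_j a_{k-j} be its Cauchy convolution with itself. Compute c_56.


Since a_j = 3 for all j >= 0, the convolution sum becomes
c_k = sum_{j=0}^{k} 3 * 3 = 9 * (k + 1).
Equivalently, the generating function of (a_k) is 3/(1 - x) and its square is 9/(1 - x)^2 = sum_{k>=0} 9(k + 1) x^k.
For k = 56: 9 * 57 = 513.

513


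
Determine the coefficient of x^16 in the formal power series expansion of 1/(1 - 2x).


The geometric series identity gives 1/(1 - c x) = sum_{k>=0} c^k x^k, so the coefficient of x^k is c^k.
Here c = 2 and k = 16.
Computing: 2^16 = 65536

65536


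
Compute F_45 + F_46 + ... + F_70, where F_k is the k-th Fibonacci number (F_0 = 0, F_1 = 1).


Use the identity sum_{k=0}^{N} F_k = F_{N+2} - 1 (which follows from F_{k+2} - F_{k+1} = F_k). Then
sum_{k=45}^{70} F_k = (F_{72} - 1) - (F_{46} - 1) = F_{72} - F_{46}.
Computing: F_{72} = 498454011879264, F_{46} = 1836311903, so
Sum = 498454011879264 - 1836311903 = 498452175567361.

498452175567361


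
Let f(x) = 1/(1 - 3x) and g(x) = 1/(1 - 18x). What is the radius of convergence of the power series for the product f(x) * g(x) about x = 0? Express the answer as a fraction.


The radius of 1/(1 - 3x) is 1/3 (nearest singularity at x = 1/3), and the radius of 1/(1 - 18x) is 1/18.
The product f(x)*g(x) = 1/((1 - 3x)(1 - 18x)) has singularities at both 1/3 and 1/18, so its radius of convergence is the distance to the nearest one:
min(1/3, 1/18) = 1/18.

1/18


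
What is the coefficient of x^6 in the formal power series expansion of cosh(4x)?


The Maclaurin series is cosh(t) = sum_{m>=0} t^(2m) / (2m)!, so substituting t = 4x, only even powers of x are nonzero, with coefficient of x^(2m) equal to 4^(2m) / (2m)!.
For x^6 the coefficient is 4^6/6! = 4096/720 = 256/45.

256/45


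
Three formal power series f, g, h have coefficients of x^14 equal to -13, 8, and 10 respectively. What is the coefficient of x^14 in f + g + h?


Series addition is componentwise:
-13 + 8 + 10
= 5

5


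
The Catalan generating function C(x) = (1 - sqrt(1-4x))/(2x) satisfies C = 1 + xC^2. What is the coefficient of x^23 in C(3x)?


Substituting x -> 3x scales the n-th coefficient by 3^n, so [x^23] C(3x) = 3^23 * C_23.
C_23 = C(2*23, 23)/(24) = 8233430727600/24 = 343059613650.
So 3^23 * 343059613650 = 94143178827 * 343059613650 = 32296722556173480188550.

32296722556173480188550


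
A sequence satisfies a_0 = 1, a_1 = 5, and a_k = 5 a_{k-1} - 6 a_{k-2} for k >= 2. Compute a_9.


The characteristic equation is t^2 - 5 t + 6 = 0, with roots r_1 = 3 and r_2 = 2 (so c_1 = r_1 + r_2, c_2 = -r_1 r_2 as required).
One can use the closed form a_n = A r_1^n + B r_2^n, but direct iteration is more reliable:
a_0 = 1, a_1 = 5, a_2 = 19, a_3 = 65, a_4 = 211, a_5 = 665, a_6 = 2059, a_7 = 6305, a_8 = 19171, a_9 = 58025.
So a_9 = 58025.

58025


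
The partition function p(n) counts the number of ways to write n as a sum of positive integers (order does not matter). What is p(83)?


Using the generating function prod_{k>=1} 1/(1-x^k), we compute p(83).
By dynamic programming over parts 1 through 83:
p(83) = 23338469

23338469


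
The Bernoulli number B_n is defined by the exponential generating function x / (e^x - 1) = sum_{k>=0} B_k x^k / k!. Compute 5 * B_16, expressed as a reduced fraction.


Bernoulli numbers can also be computed recursively via B_0 = 1 and sum_{j=0}^{m} C(m+1, j) B_j = 0 for m >= 1. Odd-index Bernoulli numbers vanish for k >= 3.
Computing B_16 = -3617/510, so 5 * B_16 = 5 * -3617/510 = -3617/102.

-3617/102


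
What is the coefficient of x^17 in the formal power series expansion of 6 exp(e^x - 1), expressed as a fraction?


exp(e^x - 1) is the exponential generating function for the Bell numbers Bell_k: exp(e^x - 1) = sum_{k>=0} Bell_k x^k / k!.
So the coefficient of x^17 in 6 exp(e^x - 1) is 6 Bell_17 / 17!.
Computing: Bell_17 = 82864869804 and 17! = 355687428096000, giving
6 * 82864869804/355687428096000 = 255755771/182966784000.

255755771/182966784000


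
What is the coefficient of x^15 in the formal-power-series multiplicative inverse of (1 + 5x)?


The inverse is 1/(1 + 5x). Apply the geometric identity 1/(1 - y) = sum_{k>=0} y^k with y = -5x:
1/(1 + 5x) = sum_{k>=0} (-5)^k x^k.
So the coefficient of x^15 is (-5)^15 = -30517578125.

-30517578125


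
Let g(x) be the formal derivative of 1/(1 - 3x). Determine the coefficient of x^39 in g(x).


Differentiate termwise: d/dx sum_{k>=0} 3^k x^k = sum_{k>=1} k 3^k x^(k-1) = sum_{j>=0} (j+1) 3^(j+1) x^j.
Equivalently, d/dx [1/(1 - 3x)] = 3/(1 - 3x)^2.
For j = 39: 40 * 3^40 = 40 * 12157665459056928801 = 486306618362277152040.

486306618362277152040


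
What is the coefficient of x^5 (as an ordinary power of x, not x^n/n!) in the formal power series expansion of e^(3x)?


The exponential series is e^y = sum_{k>=0} y^k / k!. Substituting y = 3x gives
e^(3x) = sum_{k>=0} 3^k x^k / k!.
So the coefficient of x^n is a^n/n! with a = 3, n = 5:
3^5 / 5! = 243/120 = 81/40

81/40


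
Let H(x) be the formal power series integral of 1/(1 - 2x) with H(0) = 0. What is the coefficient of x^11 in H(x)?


1/(1 - 2x) = sum_{k>=0} 2^k x^k. Integrating termwise with H(0) = 0:
H(x) = sum_{k>=0} 2^k x^(k+1) / (k+1) = sum_{m>=1} 2^(m-1) x^m / m.
For m = 11: 2^10/11 = 1024/11 = 1024/11.

1024/11


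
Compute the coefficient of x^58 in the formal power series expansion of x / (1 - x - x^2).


Let f(x) = sum_{k>=0} a_k x^k. Multiplying f(x) * (1 - x - x^2) = x and matching coefficients gives a_0 = 0, a_1 = 1, and a_k = a_{k-1} + a_{k-2} for k >= 2. These are the Fibonacci numbers F_k.
Iterating from F_0 = 0, F_1 = 1:
F_0=0, F_1=1, F_2=1, F_3=2, F_4=3, F_5=5, F_6=8, F_7=13, F_8=21, F_9=34, ...
F_58 = 591286729879.

591286729879


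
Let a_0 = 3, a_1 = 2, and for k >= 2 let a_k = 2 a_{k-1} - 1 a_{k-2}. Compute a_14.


Iterating the recurrence forward:
a_0 = 3
a_1 = 2
a_2 = 2*2 - 1*3 = 1
a_3 = 2*1 - 1*2 = 0
a_4 = 2*0 - 1*1 = -1
a_5 = 2*-1 - 1*0 = -2
a_6 = 2*-2 - 1*-1 = -3
a_7 = 2*-3 - 1*-2 = -4
a_8 = 2*-4 - 1*-3 = -5
a_9 = 2*-5 - 1*-4 = -6
a_10 = 2*-6 - 1*-5 = -7
a_11 = 2*-7 - 1*-6 = -8
a_12 = 2*-8 - 1*-7 = -9
a_13 = 2*-9 - 1*-8 = -10
a_14 = 2*-10 - 1*-9 = -11
So a_14 = -11.

-11


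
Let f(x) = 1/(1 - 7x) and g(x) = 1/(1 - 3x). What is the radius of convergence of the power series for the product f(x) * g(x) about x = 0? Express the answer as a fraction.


The radius of 1/(1 - 7x) is 1/7 (nearest singularity at x = 1/7), and the radius of 1/(1 - 3x) is 1/3.
The product f(x)*g(x) = 1/((1 - 7x)(1 - 3x)) has singularities at both 1/7 and 1/3, so its radius of convergence is the distance to the nearest one:
min(1/7, 1/3) = 1/7.

1/7


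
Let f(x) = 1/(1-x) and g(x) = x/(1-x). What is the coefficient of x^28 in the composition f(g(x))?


First simplify the composition: f(g(x)) = 1/(1 - x/(1-x)) = (1-x)/((1-x) - x) = (1-x)/(1-2x).
Now extract the coefficient. Write (1-x)/(1-2x) = 1/(1-2x) - x/(1-2x).
The coefficient of x^n in 1/(1-2x) is 2^n, and in x/(1-2x) is 2^(n-1) (for n >= 1).
So the coefficient of x^28 is 2^28 - 2^27 = 268435456 - 134217728 = 134217728.

134217728


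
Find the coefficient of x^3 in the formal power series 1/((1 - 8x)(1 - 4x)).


By partial fractions or Cauchy convolution:
The coefficient equals sum_{k=0}^{3} 8^k * 4^(3-k).
= 960

960


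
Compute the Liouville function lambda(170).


The Liouville function is lambda(k) = (-1)^Omega(k), where Omega(k) counts the prime factors of k with multiplicity.
Factoring: 170 = 2 * 5 * 17, so Omega(170) = 3.
lambda(170) = (-1)^3 = -1.

-1


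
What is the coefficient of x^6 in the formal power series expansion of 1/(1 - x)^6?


The expansion 1/(1 - x)^r = sum_{k>=0} C(k + r - 1, r - 1) x^k follows from the multiset / negative-binomial theorem (or from repeated differentiation of the geometric series).
For r = 6 and k = 6:
C(11, 5) = 39916800 / (120 * 720) = 462.

462


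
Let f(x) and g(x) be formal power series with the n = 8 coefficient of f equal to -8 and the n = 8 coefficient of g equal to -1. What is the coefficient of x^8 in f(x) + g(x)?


Addition of formal power series is termwise.
The coefficient of x^8 in f + g = -8 + -1
= -9

-9


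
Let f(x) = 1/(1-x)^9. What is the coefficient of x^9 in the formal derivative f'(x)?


Differentiate: d/dx [ 1/(1-x)^r ] = r / (1-x)^(r+1).
Here r = 9, so f'(x) = 9 / (1-x)^10.
The expansion of 1/(1-x)^(r+1) has coefficient of x^n equal to C(n+r, r).
So the coefficient of x^9 in f'(x) is
9 * C(18, 9) = 9 * 48620 = 437580

437580


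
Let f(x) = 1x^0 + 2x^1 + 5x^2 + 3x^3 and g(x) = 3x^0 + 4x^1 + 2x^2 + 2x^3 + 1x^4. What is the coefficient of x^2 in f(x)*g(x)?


Cauchy product at x^2:
1*2 + 2*4 + 5*3
= 25

25


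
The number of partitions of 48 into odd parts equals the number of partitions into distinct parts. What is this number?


Computing partitions of 48 into odd parts (1, 3, 5, ...):
Using the generating function prod_{k>=0} 1/(1-x^(2k+1)),
the count is 2910

2910


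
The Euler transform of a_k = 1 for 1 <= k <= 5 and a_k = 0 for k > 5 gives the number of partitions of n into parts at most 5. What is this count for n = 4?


Partitions of 4 into parts at most 5:
Using generating function (1-x)^(-1)(1-x^2)^(-1)...(1-x^5)^(-1),
the coefficient of x^4 = 5

5


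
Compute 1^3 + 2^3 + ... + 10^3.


This power sum has a closed form given by Faulhaber's formula
sum_{k=1}^{m} k^p = (1 / (p + 1)) * sum_{j=0}^{p} C(p + 1, j) B_j m^(p + 1 - j),
but for small m direct computation is fastest:
1 + 8 + 27 + 64 + 125 + 216 + 343 + 512 + 729 + 1000 = 3025.

3025


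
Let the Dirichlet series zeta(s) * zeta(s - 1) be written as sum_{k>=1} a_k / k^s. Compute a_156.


Convolution gives a_k = sum_{d | k} d * 1 = sum_{d | k} d = sigma(k), the sum of positive divisors of k.
For k = 156, the divisors are 1, 2, 3, 4, 6, 12, 13, 26, 39, 52, 78, 156, so
sigma(156) = 1 + 2 + 3 + 4 + 6 + 12 + 13 + 26 + 39 + 52 + 78 + 156 = 392.

392
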